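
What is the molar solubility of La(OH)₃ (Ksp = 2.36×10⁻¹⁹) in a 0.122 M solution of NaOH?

1.30×10⁻¹⁶ M

La(OH)₃(s) ⇌ La³⁺(aq) + 3 OH⁻(aq)
Let s be the solubility of La(OH)₃ here. The common ion gives [OH⁻] ≈ 0.122 M, and [La³⁺] = s.
Ksp = [La³⁺][OH⁻]^3 = s(0.122)^3
s = 2.36×10⁻¹⁹ / (0.122)^3 = 1.30×10⁻¹⁶
s = 1.30×10⁻¹⁶ M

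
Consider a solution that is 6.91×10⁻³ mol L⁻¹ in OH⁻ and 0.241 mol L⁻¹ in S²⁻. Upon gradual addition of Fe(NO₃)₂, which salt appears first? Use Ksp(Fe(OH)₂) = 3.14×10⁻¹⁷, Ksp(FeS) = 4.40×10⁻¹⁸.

FeS

A salt starts to precipitate once the ion product Q reaches its Ksp.
For Fe(OH)₂: [Fe²⁺] = (Ksp/[OH⁻]^2) = 6.58×10⁻¹³ mol L⁻¹
For FeS: [Fe²⁺] = (Ksp/[S²⁻]) = 1.83×10⁻¹⁷ mol L⁻¹
The smaller threshold [Fe²⁺] is reached first, so FeS precipitates first.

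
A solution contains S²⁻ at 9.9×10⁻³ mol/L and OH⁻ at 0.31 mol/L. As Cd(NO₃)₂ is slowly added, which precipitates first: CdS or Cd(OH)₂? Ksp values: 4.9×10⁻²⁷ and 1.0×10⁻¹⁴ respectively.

CdS

The threshold for precipitation is Q = Ksp.
For CdS: [Cd²⁺] = (Ksp/[S²⁻]) = 4.9×10⁻²⁵ mol/L
For Cd(OH)₂: [Cd²⁺] = (Ksp/[OH⁻]^2) = 1.0×10⁻¹³ mol/L
The smaller threshold [Cd²⁺] is reached first, so CdS precipitates first.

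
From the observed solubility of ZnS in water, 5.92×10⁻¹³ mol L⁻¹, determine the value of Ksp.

Ksp = 3.50×10⁻²⁵

ZnS(s) ⇌ Zn²⁺(aq) + S²⁻(aq)
With molar solubility s: [Zn²⁺] = s, [S²⁻] = s.
Ksp = [Zn²⁺][S²⁻] = s · s = s^2
Ksp = (5.92×10⁻¹³)^2 = 3.50×10⁻²⁵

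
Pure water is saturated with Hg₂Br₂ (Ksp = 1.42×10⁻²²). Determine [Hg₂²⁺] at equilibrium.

Hg₂Br₂(s) ⇌ Hg₂²⁺(aq) + 2 Br⁻(aq)
Call the molar solubility s, so that [Hg₂²⁺] = s and [Br⁻] = 2s.
Ksp = [Hg₂²⁺][Br⁻]^2 = s · (2s)^2 = 4s^3 = 1.42×10⁻²²
s = 3.29×10⁻⁸ M
[Hg₂²⁺] = s = 3.29×10⁻⁸ M

3.29×10⁻⁸ M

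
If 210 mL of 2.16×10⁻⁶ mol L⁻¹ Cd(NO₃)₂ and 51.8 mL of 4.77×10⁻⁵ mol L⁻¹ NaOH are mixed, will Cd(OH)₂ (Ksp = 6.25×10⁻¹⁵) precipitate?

The combined volume is 261.8 mL.
[Cd²⁺] = (2.16×10⁻⁶)(210)/261.8 = 1.73×10⁻⁶ mol L⁻¹
[OH⁻] = (4.77×10⁻⁵)(51.8)/261.8 = 9.44×10⁻⁶ mol L⁻¹
Q = [Cd²⁺][OH⁻]^2 = 1.54×10⁻¹⁶
Since Q (1.54×10⁻¹⁶) is less than Ksp (6.25×10⁻¹⁵), no Cd(OH)₂ precipitates.

No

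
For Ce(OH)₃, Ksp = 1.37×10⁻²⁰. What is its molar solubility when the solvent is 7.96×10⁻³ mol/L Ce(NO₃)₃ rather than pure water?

Ce(OH)₃(s) ⇌ Ce³⁺(aq) + 3 OH⁻(aq)
Ce³⁺ is already present at 7.96×10⁻³ mol/L. If s mol/L of Ce(OH)₃ dissolves, [OH⁻] = 3s while [Ce³⁺] ≈ 7.96×10⁻³ mol/L.
Ksp = [Ce³⁺][OH⁻]^3 = (7.96×10⁻³)(3s)^3
(3s)^3 = 1.37×10⁻²⁰ / (7.96×10⁻³) = 1.72×10⁻¹⁸
s = 3.99×10⁻⁷ mol/L

3.99×10⁻⁷ M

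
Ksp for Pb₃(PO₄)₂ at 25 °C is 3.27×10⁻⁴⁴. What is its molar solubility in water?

Pb₃(PO₄)₂(s) ⇌ 3 Pb²⁺(aq) + 2 PO₄³⁻(aq)
If s mol/L of Pb₃(PO₄)₂ dissolves, [Pb²⁺] = 3s and [PO₄³⁻] = 2s.
Ksp = [Pb²⁺]^3[PO₄³⁻]^2 = (3s)^3 · (2s)^2 = 108s^5
108s^5 = 3.27×10⁻⁴⁴  ⇒  s^5 = 3.03×10⁻⁴⁶
s = (3.03×10⁻⁴⁶)^(1/5) = 7.87×10⁻¹⁰ M

7.87×10⁻¹⁰ M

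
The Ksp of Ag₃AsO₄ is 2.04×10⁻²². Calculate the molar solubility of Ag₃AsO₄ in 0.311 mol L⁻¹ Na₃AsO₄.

Ag₃AsO₄(s) ⇌ 3 Ag⁺(aq) + AsO₄³⁻(aq)
AsO₄³⁻ is already present at 0.311 mol L⁻¹. If s mol/L of Ag₃AsO₄ dissolves, [Ag⁺] = 3s while [AsO₄³⁻] ≈ 0.311 mol L⁻¹.
Ksp = [Ag⁺]^3[AsO₄³⁻] = (3s)^3(0.311)
(3s)^3 = 2.04×10⁻²² / (0.311) = 6.56×10⁻²²
s = 2.90×10⁻⁸ mol L⁻¹

2.90×10⁻⁸ M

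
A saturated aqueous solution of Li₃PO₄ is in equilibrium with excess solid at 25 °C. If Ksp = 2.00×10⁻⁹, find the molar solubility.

Li₃PO₄(s) ⇌ 3 Li⁺(aq) + PO₄³⁻(aq)
With molar solubility s: [Li⁺] = 3s, [PO₄³⁻] = s.
Ksp = [Li⁺]^3[PO₄³⁻] = (3s)^3 · s = 27s^4
27s^4 = 2.00×10⁻⁹  ⇒  s^4 = 7.41×10⁻¹¹
s = 2.93×10⁻³ mol L⁻¹

2.93×10⁻³ M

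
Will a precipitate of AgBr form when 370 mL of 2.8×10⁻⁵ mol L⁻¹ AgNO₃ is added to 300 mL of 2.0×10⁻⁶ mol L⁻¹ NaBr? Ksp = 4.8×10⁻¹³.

Yes

Total volume after mixing = 370 + 300 = 670 mL.
[Ag⁺] = (2.8×10⁻⁵)(370)/670 = 1.5×10⁻⁵ mol L⁻¹
[Br⁻] = (2.0×10⁻⁶)(300)/670 = 9.0×10⁻⁷ mol L⁻¹
Q = [Ag⁺][Br⁻] = 1.4×10⁻¹¹
Because Q > Ksp (1.4×10⁻¹¹ vs 4.8×10⁻¹³), a precipitate of AgBr forms.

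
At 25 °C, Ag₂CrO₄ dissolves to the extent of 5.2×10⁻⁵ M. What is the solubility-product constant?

Ag₂CrO₄(s) ⇌ 2 Ag⁺(aq) + CrO₄²⁻(aq)
With molar solubility s: [Ag⁺] = 2s, [CrO₄²⁻] = s.
Ksp = [Ag⁺]^2[CrO₄²⁻] = (2s)^2 · s = 4s^3
Ksp = 4 × (5.2×10⁻⁵)^3 = 5.6×10⁻¹³

Ksp = 5.6×10⁻¹³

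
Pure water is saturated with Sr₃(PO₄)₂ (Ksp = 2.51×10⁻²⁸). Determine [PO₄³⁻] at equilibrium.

2.37×10⁻⁶ M

Sr₃(PO₄)₂(s) ⇌ 3 Sr²⁺(aq) + 2 PO₄³⁻(aq)
For each mole of Sr₃(PO₄)₂ that dissolves per liter, [Sr²⁺] = 3s and [PO₄³⁻] = 2s; let s denote this solubility.
Ksp = [Sr²⁺]^3[PO₄³⁻]^2 = (3s)^3 · (2s)^2 = 108s^5 = 2.51×10⁻²⁸
s = 1.18×10⁻⁶ mol/L
[PO₄³⁻] = 2s = 2.37×10⁻⁶ mol/L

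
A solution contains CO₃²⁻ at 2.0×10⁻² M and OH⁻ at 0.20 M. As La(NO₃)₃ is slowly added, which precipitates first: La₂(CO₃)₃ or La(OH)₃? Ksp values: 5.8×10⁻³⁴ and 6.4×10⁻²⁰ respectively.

A salt starts to precipitate once the ion product Q reaches its Ksp.
For La₂(CO₃)₃: [La³⁺] = (Ksp/[CO₃²⁻]^3)^(1/2) = 8.5×10⁻¹⁵ M
For La(OH)₃: [La³⁺] = (Ksp/[OH⁻]^3) = 8.0×10⁻¹⁸ M
Since La(OH)₃ needs less La³⁺ to reach saturation, it precipitates first.

La(OH)₃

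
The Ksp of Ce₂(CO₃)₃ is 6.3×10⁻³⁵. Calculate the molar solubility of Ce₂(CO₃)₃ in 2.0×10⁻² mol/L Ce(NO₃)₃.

1.8×10⁻¹¹ M

Ce₂(CO₃)₃(s) ⇌ 2 Ce³⁺(aq) + 3 CO₃²⁻(aq)
Ce³⁺ is already present at 2.0×10⁻² mol/L. If s mol/L of Ce₂(CO₃)₃ dissolves, [CO₃²⁻] = 3s while [Ce³⁺] ≈ 2.0×10⁻² mol/L.
Ksp = [Ce³⁺]^2[CO₃²⁻]^3 = (2.0×10⁻²)^2(3s)^3
(3s)^3 = 6.3×10⁻³⁵ / (2.0×10⁻²)^2 = 1.6×10⁻³¹
s = 1.8×10⁻¹¹ mol/L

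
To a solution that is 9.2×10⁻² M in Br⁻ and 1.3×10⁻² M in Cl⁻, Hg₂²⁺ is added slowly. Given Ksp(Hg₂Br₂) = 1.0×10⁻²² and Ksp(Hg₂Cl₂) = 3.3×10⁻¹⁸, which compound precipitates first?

Hg₂Br₂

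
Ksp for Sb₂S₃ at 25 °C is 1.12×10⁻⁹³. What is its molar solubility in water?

Sb₂S₃(s) ⇌ 2 Sb³⁺(aq) + 3 S²⁻(aq)
If s mol/L of Sb₂S₃ dissolves, [Sb³⁺] = 2s and [S²⁻] = 3s.
Ksp = [Sb³⁺]^2[S²⁻]^3 = (2s)^2 · (3s)^3 = 108s^5
108s^5 = 1.12×10⁻⁹³  ⇒  s^5 = 1.04×10⁻⁹⁵
Taking the 5th root, s = 1.01×10⁻¹⁹ mol/L.

1.01×10⁻¹⁹ M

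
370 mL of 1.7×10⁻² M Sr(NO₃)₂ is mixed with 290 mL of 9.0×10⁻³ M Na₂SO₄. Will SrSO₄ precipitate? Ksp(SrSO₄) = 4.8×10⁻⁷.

The combined volume is 660 mL.
[Sr²⁺] = (1.7×10⁻²)(370)/660 = 9.5×10⁻³ M
[SO₄²⁻] = (9.0×10⁻³)(290)/660 = 4.0×10⁻³ M
Q = [Sr²⁺][SO₄²⁻] = 3.8×10⁻⁵
Since Q (3.8×10⁻⁵) exceeds Ksp (4.8×10⁻⁷), SrSO₄ will precipitate.

Yes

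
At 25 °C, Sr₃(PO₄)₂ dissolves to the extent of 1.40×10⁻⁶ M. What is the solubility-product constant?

Ksp = 5.81×10⁻²⁸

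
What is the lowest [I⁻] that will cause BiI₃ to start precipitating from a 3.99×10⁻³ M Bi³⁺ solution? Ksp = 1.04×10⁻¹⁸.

Precipitation of each salt begins when its ion product equals Ksp.
BiI₃(s) ⇌ Bi³⁺(aq) + 3 I⁻(aq)
Ksp = [Bi³⁺][I⁻]^3 = [I⁻]^3(3.99×10⁻³)
[I⁻]^3 = 1.04×10⁻¹⁸ / (3.99×10⁻³) = 2.61×10⁻¹⁶
[I⁻] = 6.39×10⁻⁶ M

6.39×10⁻⁶ M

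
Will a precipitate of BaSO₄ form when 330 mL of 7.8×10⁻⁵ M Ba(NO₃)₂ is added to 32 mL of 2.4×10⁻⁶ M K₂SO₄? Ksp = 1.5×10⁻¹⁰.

After mixing, V = 330 mL + 32 mL = 362 mL.
[Ba²⁺] = (7.8×10⁻⁵)(330)/362 = 7.1×10⁻⁵ M
[SO₄²⁻] = (2.4×10⁻⁶)(32)/362 = 2.1×10⁻⁷ M
Q = [Ba²⁺][SO₄²⁻] = 1.5×10⁻¹¹
Since Q (1.5×10⁻¹¹) is less than Ksp (1.5×10⁻¹⁰), no BaSO₄ precipitates.

No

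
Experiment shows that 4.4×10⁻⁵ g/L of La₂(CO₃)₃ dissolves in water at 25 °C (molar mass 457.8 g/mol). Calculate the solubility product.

s = (4.4×10⁻⁵ g L⁻¹)/(457.8 g mol⁻¹) = 9.611×10⁻⁸ M
La₂(CO₃)₃(s) ⇌ 2 La³⁺(aq) + 3 CO₃²⁻(aq)
Call the molar solubility s, so that [La³⁺] = 2s and [CO₃²⁻] = 3s.
Ksp = [La³⁺]^2[CO₃²⁻]^3 = (2s)^2 · (3s)^3 = 108s^5
Ksp = 108 × (9.611×10⁻⁸)^5 = 8.9×10⁻³⁴

Ksp = 8.9×10⁻³⁴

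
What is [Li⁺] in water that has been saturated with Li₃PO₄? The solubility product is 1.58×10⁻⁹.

Li₃PO₄(s) ⇌ 3 Li⁺(aq) + PO₄³⁻(aq)
For each mole of Li₃PO₄ that dissolves per liter, [Li⁺] = 3s and [PO₄³⁻] = s; let s denote this solubility.
Ksp = [Li⁺]^3[PO₄³⁻] = (3s)^3 · s = 27s^4 = 1.58×10⁻⁹
s = 2.77×10⁻³ M
[Li⁺] = 3s = 8.30×10⁻³ M

8.30×10⁻³ M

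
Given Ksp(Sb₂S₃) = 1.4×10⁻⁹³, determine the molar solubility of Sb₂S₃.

Sb₂S₃(s) ⇌ 2 Sb³⁺(aq) + 3 S²⁻(aq)
If s mol/L of Sb₂S₃ dissolves, [Sb³⁺] = 2s and [S²⁻] = 3s.
Ksp = [Sb³⁺]^2[S²⁻]^3 = (2s)^2 · (3s)^3 = 108s^5
108s^5 = 1.4×10⁻⁹³  ⇒  s^5 = 1.3×10⁻⁹⁵
s = (1.3×10⁻⁹⁵)^(1/5) = 1.1×10⁻¹⁹ mol L⁻¹

1.1×10⁻¹⁹ M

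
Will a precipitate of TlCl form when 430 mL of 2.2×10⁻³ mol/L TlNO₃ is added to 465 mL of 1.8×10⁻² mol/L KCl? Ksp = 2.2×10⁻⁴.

No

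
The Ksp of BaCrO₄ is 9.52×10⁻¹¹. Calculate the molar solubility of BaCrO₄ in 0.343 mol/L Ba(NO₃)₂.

BaCrO₄(s) ⇌ Ba²⁺(aq) + CrO₄²⁻(aq)
The solution already contains Ba²⁺ at 0.343 mol/L. Let s be the molar solubility of BaCrO₄.
[Ba²⁺] ≈ 0.343 mol/L (common ion dominates); [CrO₄²⁻] = s.
Ksp = [Ba²⁺][CrO₄²⁻] = (0.343)s
s = 9.52×10⁻¹¹ / (0.343) = 2.78×10⁻¹⁰
s = 2.78×10⁻¹⁰ mol/L

2.78×10⁻¹⁰ M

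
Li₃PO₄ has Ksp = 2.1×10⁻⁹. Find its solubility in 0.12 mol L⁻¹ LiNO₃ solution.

1.2×10⁻⁶ M

Li₃PO₄(s) ⇌ 3 Li⁺(aq) + PO₄³⁻(aq)
With Li⁺ already at 0.12 mol L⁻¹ and s small, take [Li⁺] ≈ 0.12 mol L⁻¹ and [PO₄³⁻] = s.
Ksp = [Li⁺]^3[PO₄³⁻] = (0.12)^3s
s = 2.1×10⁻⁹ / (0.12)^3 = 1.2×10⁻⁶
s = 1.2×10⁻⁶ mol L⁻¹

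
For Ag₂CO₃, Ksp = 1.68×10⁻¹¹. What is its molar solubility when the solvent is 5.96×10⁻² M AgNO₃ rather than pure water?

4.73×10⁻⁹ M

Ag₂CO₃(s) ⇌ 2 Ag⁺(aq) + CO₃²⁻(aq)
With Ag⁺ already at 5.96×10⁻² M and s small, take [Ag⁺] ≈ 5.96×10⁻² M and [CO₃²⁻] = s.
Ksp = [Ag⁺]^2[CO₃²⁻] = (5.96×10⁻²)^2s
s = 1.68×10⁻¹¹ / (5.96×10⁻²)^2 = 4.73×10⁻⁹
s = 4.73×10⁻⁹ M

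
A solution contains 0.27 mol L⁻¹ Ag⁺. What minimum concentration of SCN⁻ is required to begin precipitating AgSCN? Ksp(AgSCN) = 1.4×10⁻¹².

Each salt precipitates once Q = Ksp for that salt.
AgSCN(s) ⇌ Ag⁺(aq) + SCN⁻(aq)
Ksp = [Ag⁺][SCN⁻] = [SCN⁻](0.27)
[SCN⁻] = 1.4×10⁻¹² / (0.27) = 5.2×10⁻¹²
[SCN⁻] = 5.2×10⁻¹² mol L⁻¹

5.2×10⁻¹² M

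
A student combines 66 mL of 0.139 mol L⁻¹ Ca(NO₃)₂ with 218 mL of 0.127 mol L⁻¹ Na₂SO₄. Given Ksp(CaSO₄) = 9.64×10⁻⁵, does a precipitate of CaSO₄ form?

Yes

The combined volume is 284 mL.
[Ca²⁺] = (0.139)(66)/284 = 3.23×10⁻² mol L⁻¹
[SO₄²⁻] = (0.127)(218)/284 = 9.75×10⁻² mol L⁻¹
Q = [Ca²⁺][SO₄²⁻] = 3.15×10⁻³
Since Q (3.15×10⁻³) exceeds Ksp (9.64×10⁻⁵), CaSO₄ will precipitate.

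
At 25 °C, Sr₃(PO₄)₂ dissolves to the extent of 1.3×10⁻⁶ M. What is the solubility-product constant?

Ksp = 4.0×10⁻²⁸

Sr₃(PO₄)₂(s) ⇌ 3 Sr²⁺(aq) + 2 PO₄³⁻(aq)
Let s be the molar solubility. Then [Sr²⁺] = 3s and [PO₄³⁻] = 2s.
Ksp = [Sr²⁺]^3[PO₄³⁻]^2 = (3s)^3 · (2s)^2 = 108s^5
Ksp = 108 × (1.3×10⁻⁶)^5 = 4.0×10⁻²⁸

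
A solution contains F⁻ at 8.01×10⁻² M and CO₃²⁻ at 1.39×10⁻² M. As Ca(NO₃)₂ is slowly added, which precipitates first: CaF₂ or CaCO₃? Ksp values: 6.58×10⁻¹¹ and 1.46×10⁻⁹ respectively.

CaF₂

Precipitation of each salt begins when its ion product equals Ksp.
For CaF₂: [Ca²⁺] = (Ksp/[F⁻]^2) = 1.03×10⁻⁸ M
For CaCO₃: [Ca²⁺] = (Ksp/[CO₃²⁻]) = 1.05×10⁻⁷ M
The smaller threshold [Ca²⁺] is reached first, so CaF₂ precipitates first.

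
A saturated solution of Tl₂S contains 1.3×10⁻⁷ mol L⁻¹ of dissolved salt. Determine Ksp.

Tl₂S(s) ⇌ 2 Tl⁺(aq) + S²⁻(aq)
Call the molar solubility s, so that [Tl⁺] = 2s and [S²⁻] = s.
Ksp = [Tl⁺]^2[S²⁻] = (2s)^2 · s = 4s^3
Ksp = 4 × (1.3×10⁻⁷)^3 = 8.8×10⁻²¹

Ksp = 8.8×10⁻²¹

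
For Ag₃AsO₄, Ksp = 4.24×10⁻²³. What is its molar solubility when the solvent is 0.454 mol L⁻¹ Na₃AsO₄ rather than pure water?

Ag₃AsO₄(s) ⇌ 3 Ag⁺(aq) + AsO₄³⁻(aq)
AsO₄³⁻ is already present at 0.454 mol L⁻¹. If s mol/L of Ag₃AsO₄ dissolves, [Ag⁺] = 3s while [AsO₄³⁻] ≈ 0.454 mol L⁻¹.
Ksp = [Ag⁺]^3[AsO₄³⁻] = (3s)^3(0.454)
(3s)^3 = 4.24×10⁻²³ / (0.454) = 9.34×10⁻²³
s = 1.51×10⁻⁸ mol L⁻¹

1.51×10⁻⁸ M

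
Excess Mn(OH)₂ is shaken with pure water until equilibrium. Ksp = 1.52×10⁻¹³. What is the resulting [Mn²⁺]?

3.36×10⁻⁵ M

Mn(OH)₂(s) ⇌ Mn²⁺(aq) + 2 OH⁻(aq)
For each mole of Mn(OH)₂ that dissolves per liter, [Mn²⁺] = s and [OH⁻] = 2s; let s denote this solubility.
Ksp = [Mn²⁺][OH⁻]^2 = s · (2s)^2 = 4s^3 = 1.52×10⁻¹³
s = 3.36×10⁻⁵ M
[Mn²⁺] = s = 3.36×10⁻⁵ M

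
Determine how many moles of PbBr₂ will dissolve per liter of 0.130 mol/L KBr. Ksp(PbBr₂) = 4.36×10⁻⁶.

PbBr₂(s) ⇌ Pb²⁺(aq) + 2 Br⁻(aq)
The solution already contains Br⁻ at 0.130 mol/L. Let s be the molar solubility of PbBr₂.
[Br⁻] ≈ 0.130 mol/L (common ion dominates); [Pb²⁺] = s.
Ksp = [Pb²⁺][Br⁻]^2 = s(0.130)^2
s = 4.36×10⁻⁶ / (0.130)^2 = 2.58×10⁻⁴
s = 2.58×10⁻⁴ mol/L

2.58×10⁻⁴ M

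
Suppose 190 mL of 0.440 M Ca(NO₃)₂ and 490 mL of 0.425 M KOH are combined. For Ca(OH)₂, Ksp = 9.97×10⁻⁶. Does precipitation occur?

After mixing, V = 190 mL + 490 mL = 680 mL.
[Ca²⁺] = (0.440)(190)/680 = 0.123 M
[OH⁻] = (0.425)(490)/680 = 0.306 M
Q = [Ca²⁺][OH⁻]^2 = 1.15×10⁻²
Since Q (1.15×10⁻²) exceeds Ksp (9.97×10⁻⁶), Ca(OH)₂ will precipitate.

Yes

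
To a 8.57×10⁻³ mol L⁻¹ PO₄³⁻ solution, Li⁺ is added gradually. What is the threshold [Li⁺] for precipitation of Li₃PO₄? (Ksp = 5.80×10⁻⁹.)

Precipitation begins when Q = Ksp.
Li₃PO₄(s) ⇌ 3 Li⁺(aq) + PO₄³⁻(aq)
Ksp = [Li⁺]^3[PO₄³⁻] = [Li⁺]^3(8.57×10⁻³)
[Li⁺]^3 = 5.80×10⁻⁹ / (8.57×10⁻³) = 6.77×10⁻⁷
[Li⁺] = 8.78×10⁻³ mol L⁻¹

8.78×10⁻³ M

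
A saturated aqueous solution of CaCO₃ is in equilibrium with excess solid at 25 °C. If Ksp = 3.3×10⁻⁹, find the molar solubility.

5.7×10⁻⁵ M

CaCO₃(s) ⇌ Ca²⁺(aq) + CO₃²⁻(aq)
Call the molar solubility s, so that [Ca²⁺] = s and [CO₃²⁻] = s.
Ksp = [Ca²⁺][CO₃²⁻] = s · s = s^2
s^2 = 3.3×10⁻⁹
s = 5.7×10⁻⁵ mol/L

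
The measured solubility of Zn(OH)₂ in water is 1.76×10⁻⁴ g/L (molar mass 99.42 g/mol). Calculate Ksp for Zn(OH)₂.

Convert to molarity: s = 1.76×10⁻⁴ / 99.42 = 1.7703×10⁻⁶ mol/L
Zn(OH)₂(s) ⇌ Zn²⁺(aq) + 2 OH⁻(aq)
For each mole of Zn(OH)₂ that dissolves per liter, [Zn²⁺] = s and [OH⁻] = 2s; let s denote this solubility.
Ksp = [Zn²⁺][OH⁻]^2 = s · (2s)^2 = 4s^3
Ksp = 4 × (1.7703×10⁻⁶)^3 = 2.22×10⁻¹⁷

Ksp = 2.22×10⁻¹⁷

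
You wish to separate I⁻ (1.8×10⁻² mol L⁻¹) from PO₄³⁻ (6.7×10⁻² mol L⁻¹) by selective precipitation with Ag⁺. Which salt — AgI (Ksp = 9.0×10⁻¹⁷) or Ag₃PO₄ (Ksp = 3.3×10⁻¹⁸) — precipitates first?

AgI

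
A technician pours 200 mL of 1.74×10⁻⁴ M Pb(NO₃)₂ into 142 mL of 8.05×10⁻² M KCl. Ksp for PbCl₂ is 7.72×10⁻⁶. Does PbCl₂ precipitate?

After mixing, V = 200 mL + 142 mL = 342 mL.
[Pb²⁺] = (1.74×10⁻⁴)(200)/342 = 1.02×10⁻⁴ M
[Cl⁻] = (8.05×10⁻²)(142)/342 = 3.34×10⁻² M
Q = [Pb²⁺][Cl⁻]^2 = 1.14×10⁻⁷
Q < Ksp (1.14×10⁻⁷ vs 7.72×10⁻⁶); the solution remains unsaturated and no precipitate forms.

No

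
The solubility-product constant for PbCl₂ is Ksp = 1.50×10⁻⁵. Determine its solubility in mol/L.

1.55×10⁻² M

PbCl₂(s) ⇌ Pb²⁺(aq) + 2 Cl⁻(aq)
With molar solubility s: [Pb²⁺] = s, [Cl⁻] = 2s.
Ksp = [Pb²⁺][Cl⁻]^2 = s · (2s)^2 = 4s^3
4s^3 = 1.50×10⁻⁵  ⇒  s^3 = 3.75×10⁻⁶
Taking the 3rd root, s = 1.55×10⁻² mol/L.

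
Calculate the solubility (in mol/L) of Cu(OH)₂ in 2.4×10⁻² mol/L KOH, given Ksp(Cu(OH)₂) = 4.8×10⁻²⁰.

8.3×10⁻¹⁷ M

Cu(OH)₂(s) ⇌ Cu²⁺(aq) + 2 OH⁻(aq)
Let s be the solubility of Cu(OH)₂ here. The common ion gives [OH⁻] ≈ 2.4×10⁻² mol/L, and [Cu²⁺] = s.
Ksp = [Cu²⁺][OH⁻]^2 = s(2.4×10⁻²)^2
s = 4.8×10⁻²⁰ / (2.4×10⁻²)^2 = 8.3×10⁻¹⁷
s = 8.3×10⁻¹⁷ mol/L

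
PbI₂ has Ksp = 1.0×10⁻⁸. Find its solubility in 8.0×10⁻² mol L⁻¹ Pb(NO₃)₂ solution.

PbI₂(s) ⇌ Pb²⁺(aq) + 2 I⁻(aq)
With Pb²⁺ already at 8.0×10⁻² mol L⁻¹ and s small, take [Pb²⁺] ≈ 8.0×10⁻² mol L⁻¹ and [I⁻] = 2s.
Ksp = [Pb²⁺][I⁻]^2 = (8.0×10⁻²)(2s)^2
(2s)^2 = 1.0×10⁻⁸ / (8.0×10⁻²) = 1.3×10⁻⁷
s = 1.8×10⁻⁴ mol L⁻¹

1.8×10⁻⁴ M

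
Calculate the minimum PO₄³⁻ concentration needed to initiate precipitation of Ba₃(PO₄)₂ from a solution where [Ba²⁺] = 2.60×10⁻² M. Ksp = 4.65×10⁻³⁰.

5.14×10⁻¹³ M

Each salt precipitates once Q = Ksp for that salt.
Ba₃(PO₄)₂(s) ⇌ 3 Ba²⁺(aq) + 2 PO₄³⁻(aq)
Ksp = [Ba²⁺]^3[PO₄³⁻]^2 = [PO₄³⁻]^2(2.60×10⁻²)^3
[PO₄³⁻]^2 = 4.65×10⁻³⁰ / (2.60×10⁻²)^3 = 2.65×10⁻²⁵
[PO₄³⁻] = 5.14×10⁻¹³ M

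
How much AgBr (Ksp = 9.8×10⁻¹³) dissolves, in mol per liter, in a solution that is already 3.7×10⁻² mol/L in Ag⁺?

AgBr(s) ⇌ Ag⁺(aq) + Br⁻(aq)
With Ag⁺ already at 3.7×10⁻² mol/L and s small, take [Ag⁺] ≈ 3.7×10⁻² mol/L and [Br⁻] = s.
Ksp = [Ag⁺][Br⁻] = (3.7×10⁻²)s
s = 9.8×10⁻¹³ / (3.7×10⁻²) = 2.6×10⁻¹¹
s = 2.6×10⁻¹¹ mol/L

2.6×10⁻¹¹ M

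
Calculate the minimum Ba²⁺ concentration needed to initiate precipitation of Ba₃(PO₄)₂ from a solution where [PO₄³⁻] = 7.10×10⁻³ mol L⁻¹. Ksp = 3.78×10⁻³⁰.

4.22×10⁻⁹ M

The threshold for precipitation is Q = Ksp.
Ba₃(PO₄)₂(s) ⇌ 3 Ba²⁺(aq) + 2 PO₄³⁻(aq)
Ksp = [Ba²⁺]^3[PO₄³⁻]^2 = [Ba²⁺]^3(7.10×10⁻³)^2
[Ba²⁺]^3 = 3.78×10⁻³⁰ / (7.10×10⁻³)^2 = 7.50×10⁻²⁶
[Ba²⁺] = 4.22×10⁻⁹ mol L⁻¹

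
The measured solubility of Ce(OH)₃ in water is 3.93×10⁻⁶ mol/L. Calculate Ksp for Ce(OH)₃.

Ksp = 6.44×10⁻²¹

Ce(OH)₃(s) ⇌ Ce³⁺(aq) + 3 OH⁻(aq)
For each mole of Ce(OH)₃ that dissolves per liter, [Ce³⁺] = s and [OH⁻] = 3s; let s denote this solubility.
Ksp = [Ce³⁺][OH⁻]^3 = s · (3s)^3 = 27s^4
Ksp = 27 × (3.93×10⁻⁶)^4 = 6.44×10⁻²¹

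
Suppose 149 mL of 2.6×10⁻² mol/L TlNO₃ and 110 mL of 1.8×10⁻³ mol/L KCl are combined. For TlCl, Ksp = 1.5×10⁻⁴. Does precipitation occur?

After mixing, V = 149 mL + 110 mL = 259 mL.
[Tl⁺] = (2.6×10⁻²)(149)/259 = 1.5×10⁻² mol/L
[Cl⁻] = (1.8×10⁻³)(110)/259 = 7.6×10⁻⁴ mol/L
Q = [Tl⁺][Cl⁻] = 1.1×10⁻⁵
Q = 1.1×10⁻⁵ < Ksp = 1.5×10⁻⁴, so the solution is unsaturated and no precipitate forms.

No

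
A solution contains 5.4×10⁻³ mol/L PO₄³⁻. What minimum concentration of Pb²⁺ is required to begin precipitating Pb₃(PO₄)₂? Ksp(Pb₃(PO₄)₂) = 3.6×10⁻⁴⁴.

The threshold for precipitation is Q = Ksp.
Pb₃(PO₄)₂(s) ⇌ 3 Pb²⁺(aq) + 2 PO₄³⁻(aq)
Ksp = [Pb²⁺]^3[PO₄³⁻]^2 = [Pb²⁺]^3(5.4×10⁻³)^2
[Pb²⁺]^3 = 3.6×10⁻⁴⁴ / (5.4×10⁻³)^2 = 1.2×10⁻³⁹
[Pb²⁺] = 1.1×10⁻¹³ mol/L

1.1×10⁻¹³ M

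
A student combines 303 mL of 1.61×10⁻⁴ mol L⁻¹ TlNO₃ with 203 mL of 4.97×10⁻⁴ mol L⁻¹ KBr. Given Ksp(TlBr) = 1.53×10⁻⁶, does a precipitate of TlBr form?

The combined volume is 506 mL.
[Tl⁺] = (1.61×10⁻⁴)(303)/506 = 9.64×10⁻⁵ mol L⁻¹
[Br⁻] = (4.97×10⁻⁴)(203)/506 = 1.99×10⁻⁴ mol L⁻¹
Q = [Tl⁺][Br⁻] = 1.92×10⁻⁸
Q = 1.92×10⁻⁸ < Ksp = 1.53×10⁻⁶, so the solution is unsaturated and no precipitate forms.

No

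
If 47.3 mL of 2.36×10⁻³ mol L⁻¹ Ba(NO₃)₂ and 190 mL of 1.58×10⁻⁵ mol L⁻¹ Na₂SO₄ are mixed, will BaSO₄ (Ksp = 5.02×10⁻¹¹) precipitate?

After mixing, V = 47.3 mL + 190 mL = 237.3 mL.
[Ba²⁺] = (2.36×10⁻³)(47.3)/237.3 = 4.70×10⁻⁴ mol L⁻¹
[SO₄²⁻] = (1.58×10⁻⁵)(190)/237.3 = 1.27×10⁻⁵ mol L⁻¹
Q = [Ba²⁺][SO₄²⁻] = 5.95×10⁻⁹
Because Q > Ksp (5.95×10⁻⁹ vs 5.02×10⁻¹¹), a precipitate of BaSO₄ forms.

Yes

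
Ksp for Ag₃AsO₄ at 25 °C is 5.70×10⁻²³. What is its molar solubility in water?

1.21×10⁻⁶ M

Ag₃AsO₄(s) ⇌ 3 Ag⁺(aq) + AsO₄³⁻(aq)
Call the molar solubility s, so that [Ag⁺] = 3s and [AsO₄³⁻] = s.
Ksp = [Ag⁺]^3[AsO₄³⁻] = (3s)^3 · s = 27s^4
27s^4 = 5.70×10⁻²³  ⇒  s^4 = 2.11×10⁻²⁴
s = 1.21×10⁻⁶ mol L⁻¹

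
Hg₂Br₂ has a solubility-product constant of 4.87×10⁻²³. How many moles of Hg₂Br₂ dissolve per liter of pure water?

2.30×10⁻⁸ M

Hg₂Br₂(s) ⇌ Hg₂²⁺(aq) + 2 Br⁻(aq)
If s mol/L of Hg₂Br₂ dissolves, [Hg₂²⁺] = s and [Br⁻] = 2s.
Ksp = [Hg₂²⁺][Br⁻]^2 = s · (2s)^2 = 4s^3
4s^3 = 4.87×10⁻²³  ⇒  s^3 = 1.22×10⁻²³
Taking the 3rd root, s = 2.30×10⁻⁸ mol L⁻¹.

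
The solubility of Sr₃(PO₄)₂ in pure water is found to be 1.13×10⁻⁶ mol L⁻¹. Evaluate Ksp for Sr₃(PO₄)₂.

Sr₃(PO₄)₂(s) ⇌ 3 Sr²⁺(aq) + 2 PO₄³⁻(aq)
For each mole of Sr₃(PO₄)₂ that dissolves per liter, [Sr²⁺] = 3s and [PO₄³⁻] = 2s; let s denote this solubility.
Ksp = [Sr²⁺]^3[PO₄³⁻]^2 = (3s)^3 · (2s)^2 = 108s^5
Ksp = 108 × (1.13×10⁻⁶)^5 = 1.99×10⁻²⁸

Ksp = 1.99×10⁻²⁸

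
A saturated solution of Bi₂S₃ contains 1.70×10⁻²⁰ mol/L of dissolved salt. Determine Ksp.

Ksp = 1.53×10⁻⁹⁷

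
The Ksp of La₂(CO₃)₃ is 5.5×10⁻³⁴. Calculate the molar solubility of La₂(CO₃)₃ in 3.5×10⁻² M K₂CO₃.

La₂(CO₃)₃(s) ⇌ 2 La³⁺(aq) + 3 CO₃²⁻(aq)
The solution already contains CO₃²⁻ at 3.5×10⁻² M. Let s be the molar solubility of La₂(CO₃)₃.
[CO₃²⁻] ≈ 3.5×10⁻² M (common ion dominates); [La³⁺] = 2s.
Ksp = [La³⁺]^2[CO₃²⁻]^3 = (2s)^2(3.5×10⁻²)^3
(2s)^2 = 5.5×10⁻³⁴ / (3.5×10⁻²)^3 = 1.3×10⁻²⁹
s = 1.8×10⁻¹⁵ M

1.8×10⁻¹⁵ M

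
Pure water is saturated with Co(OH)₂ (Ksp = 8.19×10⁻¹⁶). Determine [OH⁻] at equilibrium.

1.18×10⁻⁵ M

Co(OH)₂(s) ⇌ Co²⁺(aq) + 2 OH⁻(aq)
If s mol/L of Co(OH)₂ dissolves, [Co²⁺] = s and [OH⁻] = 2s.
Ksp = [Co²⁺][OH⁻]^2 = s · (2s)^2 = 4s^3 = 8.19×10⁻¹⁶
s = 5.89×10⁻⁶ mol L⁻¹
[OH⁻] = 2s = 1.18×10⁻⁵ mol L⁻¹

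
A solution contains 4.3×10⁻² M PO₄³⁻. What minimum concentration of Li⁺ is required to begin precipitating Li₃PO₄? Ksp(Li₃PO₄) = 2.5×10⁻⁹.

3.9×10⁻³ M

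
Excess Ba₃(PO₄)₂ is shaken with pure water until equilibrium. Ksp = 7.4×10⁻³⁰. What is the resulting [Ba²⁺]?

Ba₃(PO₄)₂(s) ⇌ 3 Ba²⁺(aq) + 2 PO₄³⁻(aq)
With molar solubility s: [Ba²⁺] = 3s, [PO₄³⁻] = 2s.
Ksp = [Ba²⁺]^3[PO₄³⁻]^2 = (3s)^3 · (2s)^2 = 108s^5 = 7.4×10⁻³⁰
s = 5.9×10⁻⁷ mol L⁻¹
[Ba²⁺] = 3s = 1.8×10⁻⁶ mol L⁻¹

1.8×10⁻⁶ M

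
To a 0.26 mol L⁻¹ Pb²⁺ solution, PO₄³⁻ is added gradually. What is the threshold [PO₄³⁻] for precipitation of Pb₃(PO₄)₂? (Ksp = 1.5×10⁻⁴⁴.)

Precipitation of each salt begins when its ion product equals Ksp.
Pb₃(PO₄)₂(s) ⇌ 3 Pb²⁺(aq) + 2 PO₄³⁻(aq)
Ksp = [Pb²⁺]^3[PO₄³⁻]^2 = [PO₄³⁻]^2(0.26)^3
[PO₄³⁻]^2 = 1.5×10⁻⁴⁴ / (0.26)^3 = 8.5×10⁻⁴³
[PO₄³⁻] = 9.2×10⁻²² mol L⁻¹

9.2×10⁻²² M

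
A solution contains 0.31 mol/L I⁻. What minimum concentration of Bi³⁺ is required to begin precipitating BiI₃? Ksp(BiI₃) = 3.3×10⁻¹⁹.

1.1×10⁻¹⁷ M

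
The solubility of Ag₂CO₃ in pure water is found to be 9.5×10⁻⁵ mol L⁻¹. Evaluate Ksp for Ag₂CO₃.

Ag₂CO₃(s) ⇌ 2 Ag⁺(aq) + CO₃²⁻(aq)
If s mol/L of Ag₂CO₃ dissolves, [Ag⁺] = 2s and [CO₃²⁻] = s.
Ksp = [Ag⁺]^2[CO₃²⁻] = (2s)^2 · s = 4s^3
Ksp = 4 × (9.5×10⁻⁵)^3 = 3.4×10⁻¹²

Ksp = 3.4×10⁻¹²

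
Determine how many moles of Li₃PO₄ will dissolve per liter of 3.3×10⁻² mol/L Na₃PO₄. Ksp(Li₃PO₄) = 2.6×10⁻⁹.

1.4×10⁻³ M

Li₃PO₄(s) ⇌ 3 Li⁺(aq) + PO₄³⁻(aq)
With PO₄³⁻ already at 3.3×10⁻² mol/L and s small, take [PO₄³⁻] ≈ 3.3×10⁻² mol/L and [Li⁺] = 3s.
Ksp = [Li⁺]^3[PO₄³⁻] = (3s)^3(3.3×10⁻²)
(3s)^3 = 2.6×10⁻⁹ / (3.3×10⁻²) = 7.9×10⁻⁸
s = 1.4×10⁻³ mol/L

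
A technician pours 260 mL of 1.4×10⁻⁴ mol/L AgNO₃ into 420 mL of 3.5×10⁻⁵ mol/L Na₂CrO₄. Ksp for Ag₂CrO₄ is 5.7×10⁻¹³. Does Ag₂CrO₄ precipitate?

No

After mixing, V = 260 mL + 420 mL = 680 mL.
[Ag⁺] = (1.4×10⁻⁴)(260)/680 = 5.4×10⁻⁵ mol/L
[CrO₄²⁻] = (3.5×10⁻⁵)(420)/680 = 2.2×10⁻⁵ mol/L
Q = [Ag⁺]^2[CrO₄²⁻] = 6.2×10⁻¹⁴
Q = 6.2×10⁻¹⁴ < Ksp = 5.7×10⁻¹³, so the solution is unsaturated and no precipitate forms.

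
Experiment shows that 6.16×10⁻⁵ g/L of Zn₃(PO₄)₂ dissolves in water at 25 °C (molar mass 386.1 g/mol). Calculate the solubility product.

Molar solubility s = (6.16×10⁻⁵ g/L) / (386.1 g/mol) = 1.5954×10⁻⁷ mol/L
Zn₃(PO₄)₂(s) ⇌ 3 Zn²⁺(aq) + 2 PO₄³⁻(aq)
With molar solubility s: [Zn²⁺] = 3s, [PO₄³⁻] = 2s.
Ksp = [Zn²⁺]^3[PO₄³⁻]^2 = (3s)^3 · (2s)^2 = 108s^5
Ksp = 108 × (1.5954×10⁻⁷)^5 = 1.12×10⁻³²

Ksp = 1.12×10⁻³²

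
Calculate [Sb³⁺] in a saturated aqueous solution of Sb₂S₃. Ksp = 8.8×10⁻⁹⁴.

Sb₂S₃(s) ⇌ 2 Sb³⁺(aq) + 3 S²⁻(aq)
For each mole of Sb₂S₃ that dissolves per liter, [Sb³⁺] = 2s and [S²⁻] = 3s; let s denote this solubility.
Ksp = [Sb³⁺]^2[S²⁻]^3 = (2s)^2 · (3s)^3 = 108s^5 = 8.8×10⁻⁹⁴
s = 9.6×10⁻²⁰ M
[Sb³⁺] = 2s = 1.9×10⁻¹⁹ M

1.9×10⁻¹⁹ M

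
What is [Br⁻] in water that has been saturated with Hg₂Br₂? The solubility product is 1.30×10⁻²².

Hg₂Br₂(s) ⇌ Hg₂²⁺(aq) + 2 Br⁻(aq)
For each mole of Hg₂Br₂ that dissolves per liter, [Hg₂²⁺] = s and [Br⁻] = 2s; let s denote this solubility.
Ksp = [Hg₂²⁺][Br⁻]^2 = s · (2s)^2 = 4s^3 = 1.30×10⁻²²
s = 3.19×10⁻⁸ M
[Br⁻] = 2s = 6.38×10⁻⁸ M

6.38×10⁻⁸ M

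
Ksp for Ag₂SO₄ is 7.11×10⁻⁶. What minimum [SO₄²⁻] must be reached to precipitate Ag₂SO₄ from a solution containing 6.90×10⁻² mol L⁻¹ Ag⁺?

1.49×10⁻³ M

Precipitation of each salt begins when its ion product equals Ksp.
Ag₂SO₄(s) ⇌ 2 Ag⁺(aq) + SO₄²⁻(aq)
Ksp = [Ag⁺]^2[SO₄²⁻] = [SO₄²⁻](6.90×10⁻²)^2
[SO₄²⁻] = 7.11×10⁻⁶ / (6.90×10⁻²)^2 = 1.49×10⁻³
[SO₄²⁻] = 1.49×10⁻³ mol L⁻¹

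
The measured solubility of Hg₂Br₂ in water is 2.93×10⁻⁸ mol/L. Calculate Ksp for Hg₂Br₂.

Ksp = 1.01×10⁻²²

Hg₂Br₂(s) ⇌ Hg₂²⁺(aq) + 2 Br⁻(aq)
If s mol/L of Hg₂Br₂ dissolves, [Hg₂²⁺] = s and [Br⁻] = 2s.
Ksp = [Hg₂²⁺][Br⁻]^2 = s · (2s)^2 = 4s^3
Ksp = 4 × (2.93×10⁻⁸)^3 = 1.01×10⁻²²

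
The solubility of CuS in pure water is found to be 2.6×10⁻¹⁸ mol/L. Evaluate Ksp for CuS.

CuS(s) ⇌ Cu²⁺(aq) + S²⁻(aq)
Let s be the molar solubility. Then [Cu²⁺] = s and [S²⁻] = s.
Ksp = [Cu²⁺][S²⁻] = s · s = s^2
Ksp = (2.6×10⁻¹⁸)^2 = 6.8×10⁻³⁶

Ksp = 6.8×10⁻³⁶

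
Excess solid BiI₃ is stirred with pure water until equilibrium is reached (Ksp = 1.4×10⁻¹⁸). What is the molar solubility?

BiI₃(s) ⇌ Bi³⁺(aq) + 3 I⁻(aq)
If s mol/L of BiI₃ dissolves, [Bi³⁺] = s and [I⁻] = 3s.
Ksp = [Bi³⁺][I⁻]^3 = s · (3s)^3 = 27s^4
27s^4 = 1.4×10⁻¹⁸  ⇒  s^4 = 5.2×10⁻²⁰
s = 1.5×10⁻⁵ M

1.5×10⁻⁵ M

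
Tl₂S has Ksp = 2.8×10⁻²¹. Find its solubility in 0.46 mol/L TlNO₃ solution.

Tl₂S(s) ⇌ 2 Tl⁺(aq) + S²⁻(aq)
Let s be the solubility of Tl₂S here. The common ion gives [Tl⁺] ≈ 0.46 mol/L, and [S²⁻] = s.
Ksp = [Tl⁺]^2[S²⁻] = (0.46)^2s
s = 2.8×10⁻²¹ / (0.46)^2 = 1.3×10⁻²⁰
s = 1.3×10⁻²⁰ mol/L

1.3×10⁻²⁰ M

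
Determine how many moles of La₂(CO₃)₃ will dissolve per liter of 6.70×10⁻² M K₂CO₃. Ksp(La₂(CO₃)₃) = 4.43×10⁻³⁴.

La₂(CO₃)₃(s) ⇌ 2 La³⁺(aq) + 3 CO₃²⁻(aq)
Let s be the solubility of La₂(CO₃)₃ here. The common ion gives [CO₃²⁻] ≈ 6.70×10⁻² M, and [La³⁺] = 2s.
Ksp = [La³⁺]^2[CO₃²⁻]^3 = (2s)^2(6.70×10⁻²)^3
(2s)^2 = 4.43×10⁻³⁴ / (6.70×10⁻²)^3 = 1.47×10⁻³⁰
s = 6.07×10⁻¹⁶ M

6.07×10⁻¹⁶ M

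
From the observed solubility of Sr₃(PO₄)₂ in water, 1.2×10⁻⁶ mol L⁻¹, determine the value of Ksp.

Sr₃(PO₄)₂(s) ⇌ 3 Sr²⁺(aq) + 2 PO₄³⁻(aq)
Let s be the molar solubility. Then [Sr²⁺] = 3s and [PO₄³⁻] = 2s.
Ksp = [Sr²⁺]^3[PO₄³⁻]^2 = (3s)^3 · (2s)^2 = 108s^5
Ksp = 108 × (1.2×10⁻⁶)^5 = 2.7×10⁻²⁸

Ksp = 2.7×10⁻²⁸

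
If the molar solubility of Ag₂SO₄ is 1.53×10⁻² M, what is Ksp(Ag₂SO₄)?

Ksp = 1.43×10⁻⁵

Ag₂SO₄(s) ⇌ 2 Ag⁺(aq) + SO₄²⁻(aq)
With molar solubility s: [Ag⁺] = 2s, [SO₄²⁻] = s.
Ksp = [Ag⁺]^2[SO₄²⁻] = (2s)^2 · s = 4s^3
Ksp = 4 × (1.53×10⁻²)^3 = 1.43×10⁻⁵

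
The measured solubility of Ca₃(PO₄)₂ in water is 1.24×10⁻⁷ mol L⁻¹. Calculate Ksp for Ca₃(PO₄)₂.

Ca₃(PO₄)₂(s) ⇌ 3 Ca²⁺(aq) + 2 PO₄³⁻(aq)
Let s be the molar solubility. Then [Ca²⁺] = 3s and [PO₄³⁻] = 2s.
Ksp = [Ca²⁺]^3[PO₄³⁻]^2 = (3s)^3 · (2s)^2 = 108s^5
Ksp = 108 × (1.24×10⁻⁷)^5 = 3.17×10⁻³³

Ksp = 3.17×10⁻³³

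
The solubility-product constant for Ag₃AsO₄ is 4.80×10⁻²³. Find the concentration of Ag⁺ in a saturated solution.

3.46×10⁻⁶ M

Ag₃AsO₄(s) ⇌ 3 Ag⁺(aq) + AsO₄³⁻(aq)
With molar solubility s: [Ag⁺] = 3s, [AsO₄³⁻] = s.
Ksp = [Ag⁺]^3[AsO₄³⁻] = (3s)^3 · s = 27s^4 = 4.80×10⁻²³
s = 1.15×10⁻⁶ mol L⁻¹
[Ag⁺] = 3s = 3.46×10⁻⁶ mol L⁻¹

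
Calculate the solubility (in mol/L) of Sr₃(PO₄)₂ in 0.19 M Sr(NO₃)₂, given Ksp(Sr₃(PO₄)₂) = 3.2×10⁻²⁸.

1.1×10⁻¹³ M

Sr₃(PO₄)₂(s) ⇌ 3 Sr²⁺(aq) + 2 PO₄³⁻(aq)
The solution already contains Sr²⁺ at 0.19 M. Let s be the molar solubility of Sr₃(PO₄)₂.
[Sr²⁺] ≈ 0.19 M (common ion dominates); [PO₄³⁻] = 2s.
Ksp = [Sr²⁺]^3[PO₄³⁻]^2 = (0.19)^3(2s)^2
(2s)^2 = 3.2×10⁻²⁸ / (0.19)^3 = 4.7×10⁻²⁶
s = 1.1×10⁻¹³ M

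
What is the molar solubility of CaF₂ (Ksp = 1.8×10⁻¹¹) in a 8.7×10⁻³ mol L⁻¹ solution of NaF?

2.4×10⁻⁷ M

CaF₂(s) ⇌ Ca²⁺(aq) + 2 F⁻(aq)
F⁻ is already present at 8.7×10⁻³ mol L⁻¹. If s mol/L of CaF₂ dissolves, [Ca²⁺] = s while [F⁻] ≈ 8.7×10⁻³ mol L⁻¹.
Ksp = [Ca²⁺][F⁻]^2 = s(8.7×10⁻³)^2
s = 1.8×10⁻¹¹ / (8.7×10⁻³)^2 = 2.4×10⁻⁷
s = 2.4×10⁻⁷ mol L⁻¹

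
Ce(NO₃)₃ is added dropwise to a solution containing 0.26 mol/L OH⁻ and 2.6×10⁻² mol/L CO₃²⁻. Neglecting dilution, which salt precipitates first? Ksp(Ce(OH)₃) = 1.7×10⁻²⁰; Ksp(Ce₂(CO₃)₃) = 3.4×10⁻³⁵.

Ce(OH)₃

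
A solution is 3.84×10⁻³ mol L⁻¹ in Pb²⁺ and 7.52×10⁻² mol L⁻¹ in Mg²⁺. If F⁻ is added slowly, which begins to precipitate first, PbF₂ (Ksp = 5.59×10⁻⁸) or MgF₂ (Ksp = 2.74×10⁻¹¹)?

MgF₂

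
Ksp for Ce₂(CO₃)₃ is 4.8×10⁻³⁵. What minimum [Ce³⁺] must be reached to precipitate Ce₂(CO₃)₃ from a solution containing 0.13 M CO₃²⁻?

Precipitation begins when Q = Ksp.
Ce₂(CO₃)₃(s) ⇌ 2 Ce³⁺(aq) + 3 CO₃²⁻(aq)
Ksp = [Ce³⁺]^2[CO₃²⁻]^3 = [Ce³⁺]^2(0.13)^3
[Ce³⁺]^2 = 4.8×10⁻³⁵ / (0.13)^3 = 2.2×10⁻³²
[Ce³⁺] = 1.5×10⁻¹⁶ M

1.5×10⁻¹⁶ M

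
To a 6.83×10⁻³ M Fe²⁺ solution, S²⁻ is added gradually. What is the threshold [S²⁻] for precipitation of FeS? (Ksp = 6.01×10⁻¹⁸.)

8.80×10⁻¹⁶ M

The threshold for precipitation is Q = Ksp.
FeS(s) ⇌ Fe²⁺(aq) + S²⁻(aq)
Ksp = [Fe²⁺][S²⁻] = [S²⁻](6.83×10⁻³)
[S²⁻] = 6.01×10⁻¹⁸ / (6.83×10⁻³) = 8.80×10⁻¹⁶
[S²⁻] = 8.80×10⁻¹⁶ M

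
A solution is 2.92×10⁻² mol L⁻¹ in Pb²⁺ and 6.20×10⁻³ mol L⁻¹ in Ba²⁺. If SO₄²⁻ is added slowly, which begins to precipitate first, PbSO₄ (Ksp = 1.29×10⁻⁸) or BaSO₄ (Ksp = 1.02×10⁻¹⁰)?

BaSO₄

Precipitation of each salt begins when its ion product equals Ksp.
For PbSO₄: [SO₄²⁻] = (Ksp/[Pb²⁺]) = 4.42×10⁻⁷ mol L⁻¹
For BaSO₄: [SO₄²⁻] = (Ksp/[Ba²⁺]) = 1.65×10⁻⁸ mol L⁻¹
Since BaSO₄ needs less SO₄²⁻ to reach saturation, it precipitates first.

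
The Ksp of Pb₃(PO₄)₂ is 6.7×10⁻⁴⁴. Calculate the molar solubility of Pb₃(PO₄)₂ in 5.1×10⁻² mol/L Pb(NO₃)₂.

Pb₃(PO₄)₂(s) ⇌ 3 Pb²⁺(aq) + 2 PO₄³⁻(aq)
The solution already contains Pb²⁺ at 5.1×10⁻² mol/L. Let s be the molar solubility of Pb₃(PO₄)₂.
[Pb²⁺] ≈ 5.1×10⁻² mol/L (common ion dominates); [PO₄³⁻] = 2s.
Ksp = [Pb²⁺]^3[PO₄³⁻]^2 = (5.1×10⁻²)^3(2s)^2
(2s)^2 = 6.7×10⁻⁴⁴ / (5.1×10⁻²)^3 = 5.1×10⁻⁴⁰
s = 1.1×10⁻²⁰ mol/L

1.1×10⁻²⁰ M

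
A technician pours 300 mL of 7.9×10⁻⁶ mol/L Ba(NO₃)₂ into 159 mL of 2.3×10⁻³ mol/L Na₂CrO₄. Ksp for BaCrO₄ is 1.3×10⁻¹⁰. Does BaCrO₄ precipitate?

Yes

After mixing, V = 300 mL + 159 mL = 459 mL.
[Ba²⁺] = (7.9×10⁻⁶)(300)/459 = 5.2×10⁻⁶ mol/L
[CrO₄²⁻] = (2.3×10⁻³)(159)/459 = 8.0×10⁻⁴ mol/L
Q = [Ba²⁺][CrO₄²⁻] = 4.1×10⁻⁹
Since Q (4.1×10⁻⁹) exceeds Ksp (1.3×10⁻¹⁰), BaCrO₄ will precipitate.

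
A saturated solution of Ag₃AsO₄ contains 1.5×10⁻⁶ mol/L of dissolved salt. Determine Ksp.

Ksp = 1.4×10⁻²²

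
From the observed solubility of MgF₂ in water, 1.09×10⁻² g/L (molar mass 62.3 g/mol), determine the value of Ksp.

Ksp = 2.14×10⁻¹¹

Molar solubility s = (1.09×10⁻² g/L) / (62.3 g/mol) = 1.7496×10⁻⁴ mol/L
MgF₂(s) ⇌ Mg²⁺(aq) + 2 F⁻(aq)
With molar solubility s: [Mg²⁺] = s, [F⁻] = 2s.
Ksp = [Mg²⁺][F⁻]^2 = s · (2s)^2 = 4s^3
Ksp = 4 × (1.7496×10⁻⁴)^3 = 2.14×10⁻¹¹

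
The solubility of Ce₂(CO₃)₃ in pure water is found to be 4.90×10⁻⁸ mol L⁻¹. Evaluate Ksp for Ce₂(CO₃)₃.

Ksp = 3.05×10⁻³⁵

Ce₂(CO₃)₃(s) ⇌ 2 Ce³⁺(aq) + 3 CO₃²⁻(aq)
Let s be the molar solubility. Then [Ce³⁺] = 2s and [CO₃²⁻] = 3s.
Ksp = [Ce³⁺]^2[CO₃²⁻]^3 = (2s)^2 · (3s)^3 = 108s^5
Ksp = 108 × (4.90×10⁻⁸)^5 = 3.05×10⁻³⁵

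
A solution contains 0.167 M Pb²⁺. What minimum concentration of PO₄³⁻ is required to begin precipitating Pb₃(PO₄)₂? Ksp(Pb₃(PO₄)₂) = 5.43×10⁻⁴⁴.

3.41×10⁻²¹ M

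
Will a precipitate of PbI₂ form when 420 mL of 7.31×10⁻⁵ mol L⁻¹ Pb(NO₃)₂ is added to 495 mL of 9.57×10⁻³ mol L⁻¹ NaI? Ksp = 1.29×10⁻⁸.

No

Total volume after mixing = 420 + 495 = 915 mL.
[Pb²⁺] = (7.31×10⁻⁵)(420)/915 = 3.36×10⁻⁵ mol L⁻¹
[I⁻] = (9.57×10⁻³)(495)/915 = 5.18×10⁻³ mol L⁻¹
Q = [Pb²⁺][I⁻]^2 = 8.99×10⁻¹⁰
Since Q (8.99×10⁻¹⁰) is less than Ksp (1.29×10⁻⁸), no PbI₂ precipitates.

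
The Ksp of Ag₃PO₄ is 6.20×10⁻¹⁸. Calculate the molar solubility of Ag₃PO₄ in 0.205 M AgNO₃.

Ag₃PO₄(s) ⇌ 3 Ag⁺(aq) + PO₄³⁻(aq)
Let s be the solubility of Ag₃PO₄ here. The common ion gives [Ag⁺] ≈ 0.205 M, and [PO₄³⁻] = s.
Ksp = [Ag⁺]^3[PO₄³⁻] = (0.205)^3s
s = 6.20×10⁻¹⁸ / (0.205)^3 = 7.20×10⁻¹⁶
s = 7.20×10⁻¹⁶ M

7.20×10⁻¹⁶ M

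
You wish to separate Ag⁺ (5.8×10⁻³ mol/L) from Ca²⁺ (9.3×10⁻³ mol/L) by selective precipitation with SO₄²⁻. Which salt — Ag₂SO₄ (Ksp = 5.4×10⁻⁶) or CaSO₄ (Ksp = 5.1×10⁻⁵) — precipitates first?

Precipitation of each salt begins when its ion product equals Ksp.
For Ag₂SO₄: [SO₄²⁻] = (Ksp/[Ag⁺]^2) = 0.16 mol/L
For CaSO₄: [SO₄²⁻] = (Ksp/[Ca²⁺]) = 5.5×10⁻³ mol/L
The smaller threshold [SO₄²⁻] is reached first, so CaSO₄ precipitates first.

CaSO₄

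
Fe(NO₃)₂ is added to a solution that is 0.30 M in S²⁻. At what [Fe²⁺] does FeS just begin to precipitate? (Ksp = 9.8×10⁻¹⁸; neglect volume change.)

3.3×10⁻¹⁷ M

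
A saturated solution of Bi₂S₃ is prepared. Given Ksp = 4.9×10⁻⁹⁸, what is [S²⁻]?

Bi₂S₃(s) ⇌ 2 Bi³⁺(aq) + 3 S²⁻(aq)
Call the molar solubility s, so that [Bi³⁺] = 2s and [S²⁻] = 3s.
Ksp = [Bi³⁺]^2[S²⁻]^3 = (2s)^2 · (3s)^3 = 108s^5 = 4.9×10⁻⁹⁸
s = 1.4×10⁻²⁰ M
[S²⁻] = 3s = 4.1×10⁻²⁰ M

4.1×10⁻²⁰ M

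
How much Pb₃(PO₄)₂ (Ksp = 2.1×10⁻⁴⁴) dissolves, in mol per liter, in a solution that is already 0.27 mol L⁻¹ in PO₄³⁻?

Pb₃(PO₄)₂(s) ⇌ 3 Pb²⁺(aq) + 2 PO₄³⁻(aq)
PO₄³⁻ is already present at 0.27 mol L⁻¹. If s mol/L of Pb₃(PO₄)₂ dissolves, [Pb²⁺] = 3s while [PO₄³⁻] ≈ 0.27 mol L⁻¹.
Ksp = [Pb²⁺]^3[PO₄³⁻]^2 = (3s)^3(0.27)^2
(3s)^3 = 2.1×10⁻⁴⁴ / (0.27)^2 = 2.9×10⁻⁴³
s = 2.2×10⁻¹⁵ mol L⁻¹

2.2×10⁻¹⁵ M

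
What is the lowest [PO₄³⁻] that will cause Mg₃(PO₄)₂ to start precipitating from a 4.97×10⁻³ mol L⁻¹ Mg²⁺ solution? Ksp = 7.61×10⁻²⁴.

Each salt precipitates once Q = Ksp for that salt.
Mg₃(PO₄)₂(s) ⇌ 3 Mg²⁺(aq) + 2 PO₄³⁻(aq)
Ksp = [Mg²⁺]^3[PO₄³⁻]^2 = [PO₄³⁻]^2(4.97×10⁻³)^3
[PO₄³⁻]^2 = 7.61×10⁻²⁴ / (4.97×10⁻³)^3 = 6.20×10⁻¹⁷
[PO₄³⁻] = 7.87×10⁻⁹ mol L⁻¹

7.87×10⁻⁹ M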